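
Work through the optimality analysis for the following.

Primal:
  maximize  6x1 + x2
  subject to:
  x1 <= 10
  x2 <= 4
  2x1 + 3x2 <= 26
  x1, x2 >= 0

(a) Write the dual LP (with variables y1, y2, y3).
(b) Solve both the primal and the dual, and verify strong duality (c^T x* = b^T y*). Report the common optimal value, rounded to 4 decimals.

The standard primal-dual pair for 'max c^T x s.t. A x <= b, x >= 0' is:
  Dual:  min b^T y  s.t.  A^T y >= c,  y >= 0.

So the dual LP is:
  minimize  10y1 + 4y2 + 26y3
  subject to:
    y1 + 2y3 >= 6
    y2 + 3y3 >= 1
    y1, y2, y3 >= 0

Solving the primal: x* = (10, 2).
  primal value c^T x* = 62.
Solving the dual: y* = (5.3333, 0, 0.3333).
  dual value b^T y* = 62.
Strong duality: c^T x* = b^T y*. Confirmed.

62


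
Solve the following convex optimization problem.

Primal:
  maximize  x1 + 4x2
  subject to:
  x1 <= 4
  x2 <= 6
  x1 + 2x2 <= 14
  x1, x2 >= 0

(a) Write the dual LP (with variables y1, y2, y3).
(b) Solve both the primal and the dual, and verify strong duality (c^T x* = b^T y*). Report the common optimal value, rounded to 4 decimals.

The standard primal-dual pair for 'max c^T x s.t. A x <= b, x >= 0' is:
  Dual:  min b^T y  s.t.  A^T y >= c,  y >= 0.

So the dual LP is:
  minimize  4y1 + 6y2 + 14y3
  subject to:
    y1 + y3 >= 1
    y2 + 2y3 >= 4
    y1, y2, y3 >= 0

Solving the primal: x* = (2, 6).
  primal value c^T x* = 26.
Solving the dual: y* = (0, 2, 1).
  dual value b^T y* = 26.
Strong duality: c^T x* = b^T y*. Confirmed.

26


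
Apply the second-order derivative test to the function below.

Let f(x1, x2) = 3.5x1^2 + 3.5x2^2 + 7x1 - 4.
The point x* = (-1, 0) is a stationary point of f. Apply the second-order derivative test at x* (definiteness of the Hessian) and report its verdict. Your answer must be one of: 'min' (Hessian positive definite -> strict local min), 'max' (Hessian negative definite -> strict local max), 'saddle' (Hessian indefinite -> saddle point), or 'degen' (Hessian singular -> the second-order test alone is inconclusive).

Compute the Hessian H = grad^2 f:
  H = [[7, 0], [0, 7]]
Verify stationarity: grad f(x*) = H x* + g = (0, 0).
Eigenvalues of H: 7, 7.
Both eigenvalues > 0, so H is positive definite -> x* is a strict local min.

min


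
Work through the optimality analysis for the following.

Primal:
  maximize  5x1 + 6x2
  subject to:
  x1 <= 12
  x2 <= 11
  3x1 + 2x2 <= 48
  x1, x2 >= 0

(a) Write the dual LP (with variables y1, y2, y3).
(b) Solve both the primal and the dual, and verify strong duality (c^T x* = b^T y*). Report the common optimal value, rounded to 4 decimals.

The standard primal-dual pair for 'max c^T x s.t. A x <= b, x >= 0' is:
  Dual:  min b^T y  s.t.  A^T y >= c,  y >= 0.

So the dual LP is:
  minimize  12y1 + 11y2 + 48y3
  subject to:
    y1 + 3y3 >= 5
    y2 + 2y3 >= 6
    y1, y2, y3 >= 0

Solving the primal: x* = (8.6667, 11).
  primal value c^T x* = 109.3333.
Solving the dual: y* = (0, 2.6667, 1.6667).
  dual value b^T y* = 109.3333.
Strong duality: c^T x* = b^T y*. Confirmed.

109.3333


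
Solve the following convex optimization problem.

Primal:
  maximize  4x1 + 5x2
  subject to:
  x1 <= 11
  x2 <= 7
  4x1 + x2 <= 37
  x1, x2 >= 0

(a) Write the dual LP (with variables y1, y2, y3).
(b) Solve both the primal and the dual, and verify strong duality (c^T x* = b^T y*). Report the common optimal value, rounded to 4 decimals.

The standard primal-dual pair for 'max c^T x s.t. A x <= b, x >= 0' is:
  Dual:  min b^T y  s.t.  A^T y >= c,  y >= 0.

So the dual LP is:
  minimize  11y1 + 7y2 + 37y3
  subject to:
    y1 + 4y3 >= 4
    y2 + y3 >= 5
    y1, y2, y3 >= 0

Solving the primal: x* = (7.5, 7).
  primal value c^T x* = 65.
Solving the dual: y* = (0, 4, 1).
  dual value b^T y* = 65.
Strong duality: c^T x* = b^T y*. Confirmed.

65


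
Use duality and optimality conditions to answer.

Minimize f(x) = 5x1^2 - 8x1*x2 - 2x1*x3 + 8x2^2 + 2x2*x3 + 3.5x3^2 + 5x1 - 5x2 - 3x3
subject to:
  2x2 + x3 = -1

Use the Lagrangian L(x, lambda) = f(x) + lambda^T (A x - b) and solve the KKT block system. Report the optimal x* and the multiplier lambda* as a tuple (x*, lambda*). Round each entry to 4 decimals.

Form the Lagrangian:
  L(x, lambda) = (1/2) x^T Q x + c^T x + lambda^T (A x - b)
Stationarity (grad_x L = 0): Q x + c + A^T lambda = 0.
Primal feasibility: A x = b.

This gives the KKT block system:
  [ Q   A^T ] [ x     ]   [-c ]
  [ A    0  ] [ lambda ] = [ b ]

Solving the linear system:
  x*      = (-0.8837, -0.4593, -0.0814)
  lambda* = (2.7209)
  f(x*)   = 0.4215

x* = (-0.8837, -0.4593, -0.0814), lambda* = (2.7209)


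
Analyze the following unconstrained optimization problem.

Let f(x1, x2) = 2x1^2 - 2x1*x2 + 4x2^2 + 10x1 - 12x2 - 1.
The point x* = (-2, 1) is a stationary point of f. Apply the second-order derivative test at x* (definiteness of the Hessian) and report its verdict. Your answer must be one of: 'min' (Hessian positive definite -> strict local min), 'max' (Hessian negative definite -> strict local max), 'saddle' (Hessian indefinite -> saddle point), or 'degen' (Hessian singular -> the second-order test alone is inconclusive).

Compute the Hessian H = grad^2 f:
  H = [[4, -2], [-2, 8]]
Verify stationarity: grad f(x*) = H x* + g = (0, 0).
Eigenvalues of H: 3.1716, 8.8284.
Both eigenvalues > 0, so H is positive definite -> x* is a strict local min.

min


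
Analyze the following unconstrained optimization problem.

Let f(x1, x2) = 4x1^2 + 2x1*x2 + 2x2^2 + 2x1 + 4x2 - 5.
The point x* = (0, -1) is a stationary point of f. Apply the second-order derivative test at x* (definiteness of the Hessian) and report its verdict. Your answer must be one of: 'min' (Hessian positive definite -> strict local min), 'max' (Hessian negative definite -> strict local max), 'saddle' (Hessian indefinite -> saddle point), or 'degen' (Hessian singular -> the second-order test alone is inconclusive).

Compute the Hessian H = grad^2 f:
  H = [[8, 2], [2, 4]]
Verify stationarity: grad f(x*) = H x* + g = (0, 0).
Eigenvalues of H: 3.1716, 8.8284.
Both eigenvalues > 0, so H is positive definite -> x* is a strict local min.

min


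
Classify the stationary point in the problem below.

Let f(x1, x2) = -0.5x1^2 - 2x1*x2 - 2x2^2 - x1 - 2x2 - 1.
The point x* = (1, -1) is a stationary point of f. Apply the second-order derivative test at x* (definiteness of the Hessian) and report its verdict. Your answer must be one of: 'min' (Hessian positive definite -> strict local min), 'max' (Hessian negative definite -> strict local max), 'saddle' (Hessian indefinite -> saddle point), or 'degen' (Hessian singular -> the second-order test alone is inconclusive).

Compute the Hessian H = grad^2 f:
  H = [[-1, -2], [-2, -4]]
Verify stationarity: grad f(x*) = H x* + g = (0, 0).
Eigenvalues of H: -5, 0.
H has a zero eigenvalue (singular; negative semidefinite but not definite), so H is neither positive definite, negative definite, nor indefinite. The second-order test alone is inconclusive -> degen.
(Indeed, f is constant along the null direction of H through x*, so x* is not a strict local extremum.)

degen


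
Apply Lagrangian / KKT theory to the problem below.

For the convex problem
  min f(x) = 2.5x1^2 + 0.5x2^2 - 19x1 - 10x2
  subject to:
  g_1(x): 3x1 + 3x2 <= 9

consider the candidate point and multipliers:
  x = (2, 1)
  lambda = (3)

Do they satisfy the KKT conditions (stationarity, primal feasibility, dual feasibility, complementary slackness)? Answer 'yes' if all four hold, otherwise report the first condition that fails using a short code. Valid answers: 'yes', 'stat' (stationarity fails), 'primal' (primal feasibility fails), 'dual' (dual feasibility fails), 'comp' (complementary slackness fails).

Gradient of f: grad f(x) = Q x + c = (-9, -9)
Constraint values g_i(x) = a_i^T x - b_i:
  g_1((2, 1)) = 0
Stationarity residual: grad f(x) + sum_i lambda_i a_i = (0, 0)
  -> stationarity OK
Primal feasibility (all g_i <= 0): OK
Dual feasibility (all lambda_i >= 0): OK
Complementary slackness (lambda_i * g_i(x) = 0 for all i): OK

Verdict: yes, KKT holds.

yes


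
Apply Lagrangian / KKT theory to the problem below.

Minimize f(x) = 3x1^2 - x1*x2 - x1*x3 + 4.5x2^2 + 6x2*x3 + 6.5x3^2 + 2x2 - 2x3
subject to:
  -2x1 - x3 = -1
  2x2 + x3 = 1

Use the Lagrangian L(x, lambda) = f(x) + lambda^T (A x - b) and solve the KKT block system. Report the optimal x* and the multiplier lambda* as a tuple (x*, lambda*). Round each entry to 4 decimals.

Form the Lagrangian:
  L(x, lambda) = (1/2) x^T Q x + c^T x + lambda^T (A x - b)
Stationarity (grad_x L = 0): Q x + c + A^T lambda = 0.
Primal feasibility: A x = b.

This gives the KKT block system:
  [ Q   A^T ] [ x     ]   [-c ]
  [ A    0  ] [ lambda ] = [ b ]

Solving the linear system:
  x*      = (0.3333, 0.3333, 0.3333)
  lambda* = (0.6667, -3.3333)
  f(x*)   = 2

x* = (0.3333, 0.3333, 0.3333), lambda* = (0.6667, -3.3333)


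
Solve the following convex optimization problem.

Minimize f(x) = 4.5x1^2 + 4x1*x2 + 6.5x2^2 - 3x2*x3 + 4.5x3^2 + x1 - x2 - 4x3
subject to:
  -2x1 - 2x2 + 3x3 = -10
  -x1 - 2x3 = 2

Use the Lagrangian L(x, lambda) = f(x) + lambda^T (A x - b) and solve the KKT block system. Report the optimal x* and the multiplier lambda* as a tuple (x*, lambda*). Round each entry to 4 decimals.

Form the Lagrangian:
  L(x, lambda) = (1/2) x^T Q x + c^T x + lambda^T (A x - b)
Stationarity (grad_x L = 0): Q x + c + A^T lambda = 0.
Primal feasibility: A x = b.

This gives the KKT block system:
  [ Q   A^T ] [ x     ]   [-c ]
  [ A    0  ] [ lambda ] = [ b ]

Solving the linear system:
  x*      = (1.7721, 0.3988, -1.8861)
  lambda* = (8.4656, 1.613)
  f(x*)   = 45.1739

x* = (1.7721, 0.3988, -1.8861), lambda* = (8.4656, 1.613)


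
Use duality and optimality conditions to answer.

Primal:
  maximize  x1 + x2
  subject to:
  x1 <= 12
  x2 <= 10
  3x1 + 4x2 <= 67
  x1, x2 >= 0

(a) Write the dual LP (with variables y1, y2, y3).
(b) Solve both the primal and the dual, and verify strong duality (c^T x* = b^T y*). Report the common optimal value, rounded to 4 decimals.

The standard primal-dual pair for 'max c^T x s.t. A x <= b, x >= 0' is:
  Dual:  min b^T y  s.t.  A^T y >= c,  y >= 0.

So the dual LP is:
  minimize  12y1 + 10y2 + 67y3
  subject to:
    y1 + 3y3 >= 1
    y2 + 4y3 >= 1
    y1, y2, y3 >= 0

Solving the primal: x* = (12, 7.75).
  primal value c^T x* = 19.75.
Solving the dual: y* = (0.25, 0, 0.25).
  dual value b^T y* = 19.75.
Strong duality: c^T x* = b^T y*. Confirmed.

19.75


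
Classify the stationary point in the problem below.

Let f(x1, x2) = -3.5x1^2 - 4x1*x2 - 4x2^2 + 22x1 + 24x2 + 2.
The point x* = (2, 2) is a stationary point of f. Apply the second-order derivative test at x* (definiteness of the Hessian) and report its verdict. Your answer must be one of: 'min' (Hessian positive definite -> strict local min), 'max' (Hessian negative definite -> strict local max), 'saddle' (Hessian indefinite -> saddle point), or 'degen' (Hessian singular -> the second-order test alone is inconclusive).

Compute the Hessian H = grad^2 f:
  H = [[-7, -4], [-4, -8]]
Verify stationarity: grad f(x*) = H x* + g = (0, 0).
Eigenvalues of H: -11.5311, -3.4689.
Both eigenvalues < 0, so H is negative definite -> x* is a strict local max.

max


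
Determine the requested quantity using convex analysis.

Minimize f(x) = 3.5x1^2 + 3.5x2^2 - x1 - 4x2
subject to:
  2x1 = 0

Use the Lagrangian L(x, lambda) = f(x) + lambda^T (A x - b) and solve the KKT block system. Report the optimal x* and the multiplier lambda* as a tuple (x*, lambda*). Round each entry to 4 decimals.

Form the Lagrangian:
  L(x, lambda) = (1/2) x^T Q x + c^T x + lambda^T (A x - b)
Stationarity (grad_x L = 0): Q x + c + A^T lambda = 0.
Primal feasibility: A x = b.

This gives the KKT block system:
  [ Q   A^T ] [ x     ]   [-c ]
  [ A    0  ] [ lambda ] = [ b ]

Solving the linear system:
  x*      = (0, 0.5714)
  lambda* = (0.5)
  f(x*)   = -1.1429

x* = (0, 0.5714), lambda* = (0.5)


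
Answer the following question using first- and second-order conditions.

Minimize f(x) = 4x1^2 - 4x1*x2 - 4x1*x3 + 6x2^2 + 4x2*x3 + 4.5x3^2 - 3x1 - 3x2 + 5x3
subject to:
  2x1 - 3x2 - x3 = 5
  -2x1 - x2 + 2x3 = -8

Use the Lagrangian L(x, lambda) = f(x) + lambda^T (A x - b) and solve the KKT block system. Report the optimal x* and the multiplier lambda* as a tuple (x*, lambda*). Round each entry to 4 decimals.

Form the Lagrangian:
  L(x, lambda) = (1/2) x^T Q x + c^T x + lambda^T (A x - b)
Stationarity (grad_x L = 0): Q x + c + A^T lambda = 0.
Primal feasibility: A x = b.

This gives the KKT block system:
  [ Q   A^T ] [ x     ]   [-c ]
  [ A    0  ] [ lambda ] = [ b ]

Solving the linear system:
  x*      = (2.5223, 0.4349, -1.2603)
  lambda* = (-5.7877, 4.4521)
  f(x*)   = 24.6909

x* = (2.5223, 0.4349, -1.2603), lambda* = (-5.7877, 4.4521)


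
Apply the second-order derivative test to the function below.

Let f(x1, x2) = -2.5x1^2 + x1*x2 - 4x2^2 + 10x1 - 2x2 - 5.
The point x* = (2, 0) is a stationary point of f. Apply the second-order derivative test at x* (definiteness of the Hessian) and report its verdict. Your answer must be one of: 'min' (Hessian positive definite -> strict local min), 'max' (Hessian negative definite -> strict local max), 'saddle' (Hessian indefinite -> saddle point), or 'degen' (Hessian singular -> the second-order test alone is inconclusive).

Compute the Hessian H = grad^2 f:
  H = [[-5, 1], [1, -8]]
Verify stationarity: grad f(x*) = H x* + g = (0, 0).
Eigenvalues of H: -8.3028, -4.6972.
Both eigenvalues < 0, so H is negative definite -> x* is a strict local max.

max


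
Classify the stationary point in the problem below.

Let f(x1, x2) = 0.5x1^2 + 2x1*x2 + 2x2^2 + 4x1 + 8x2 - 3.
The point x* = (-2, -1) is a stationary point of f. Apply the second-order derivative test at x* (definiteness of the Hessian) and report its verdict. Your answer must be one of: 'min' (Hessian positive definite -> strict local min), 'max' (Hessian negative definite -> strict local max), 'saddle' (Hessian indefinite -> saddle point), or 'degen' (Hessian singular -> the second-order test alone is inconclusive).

Compute the Hessian H = grad^2 f:
  H = [[1, 2], [2, 4]]
Verify stationarity: grad f(x*) = H x* + g = (0, 0).
Eigenvalues of H: 0, 5.
H has a zero eigenvalue (singular; positive semidefinite but not definite), so H is neither positive definite, negative definite, nor indefinite. The second-order test alone is inconclusive -> degen.
(Indeed, f is constant along the null direction of H through x*, so x* is not a strict local extremum.)

degen


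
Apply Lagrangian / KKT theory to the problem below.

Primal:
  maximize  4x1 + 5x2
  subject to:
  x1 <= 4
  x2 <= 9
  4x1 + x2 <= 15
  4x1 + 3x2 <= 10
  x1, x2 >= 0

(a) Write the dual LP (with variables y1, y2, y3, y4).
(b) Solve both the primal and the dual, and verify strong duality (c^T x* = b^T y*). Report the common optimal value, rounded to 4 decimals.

The standard primal-dual pair for 'max c^T x s.t. A x <= b, x >= 0' is:
  Dual:  min b^T y  s.t.  A^T y >= c,  y >= 0.

So the dual LP is:
  minimize  4y1 + 9y2 + 15y3 + 10y4
  subject to:
    y1 + 4y3 + 4y4 >= 4
    y2 + y3 + 3y4 >= 5
    y1, y2, y3, y4 >= 0

Solving the primal: x* = (0, 3.3333).
  primal value c^T x* = 16.6667.
Solving the dual: y* = (0, 0, 0, 1.6667).
  dual value b^T y* = 16.6667.
Strong duality: c^T x* = b^T y*. Confirmed.

16.6667


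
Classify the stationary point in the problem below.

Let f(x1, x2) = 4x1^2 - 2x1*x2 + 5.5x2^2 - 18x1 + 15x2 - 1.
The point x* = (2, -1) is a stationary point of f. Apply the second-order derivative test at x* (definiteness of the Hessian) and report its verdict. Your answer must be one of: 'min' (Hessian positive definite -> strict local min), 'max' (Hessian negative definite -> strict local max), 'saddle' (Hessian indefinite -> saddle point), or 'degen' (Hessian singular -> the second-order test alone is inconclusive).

Compute the Hessian H = grad^2 f:
  H = [[8, -2], [-2, 11]]
Verify stationarity: grad f(x*) = H x* + g = (0, 0).
Eigenvalues of H: 7, 12.
Both eigenvalues > 0, so H is positive definite -> x* is a strict local min.

min


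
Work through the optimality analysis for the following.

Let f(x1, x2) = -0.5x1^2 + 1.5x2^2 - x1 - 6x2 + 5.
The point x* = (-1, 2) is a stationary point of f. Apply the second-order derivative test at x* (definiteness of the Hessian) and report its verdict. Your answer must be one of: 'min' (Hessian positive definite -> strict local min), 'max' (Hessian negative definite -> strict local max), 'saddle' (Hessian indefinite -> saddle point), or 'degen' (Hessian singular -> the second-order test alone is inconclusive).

Compute the Hessian H = grad^2 f:
  H = [[-1, 0], [0, 3]]
Verify stationarity: grad f(x*) = H x* + g = (0, 0).
Eigenvalues of H: -1, 3.
Eigenvalues have mixed signs, so H is indefinite -> x* is a saddle point.

saddle


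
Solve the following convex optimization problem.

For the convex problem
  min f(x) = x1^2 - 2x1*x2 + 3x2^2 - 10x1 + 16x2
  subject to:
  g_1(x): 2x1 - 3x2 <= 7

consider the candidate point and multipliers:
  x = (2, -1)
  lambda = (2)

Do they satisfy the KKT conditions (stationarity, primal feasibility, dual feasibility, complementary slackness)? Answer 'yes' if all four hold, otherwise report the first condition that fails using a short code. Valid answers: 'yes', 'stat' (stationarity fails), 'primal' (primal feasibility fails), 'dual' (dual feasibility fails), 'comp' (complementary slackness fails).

Gradient of f: grad f(x) = Q x + c = (-4, 6)
Constraint values g_i(x) = a_i^T x - b_i:
  g_1((2, -1)) = 0
Stationarity residual: grad f(x) + sum_i lambda_i a_i = (0, 0)
  -> stationarity OK
Primal feasibility (all g_i <= 0): OK
Dual feasibility (all lambda_i >= 0): OK
Complementary slackness (lambda_i * g_i(x) = 0 for all i): OK

Verdict: yes, KKT holds.

yes


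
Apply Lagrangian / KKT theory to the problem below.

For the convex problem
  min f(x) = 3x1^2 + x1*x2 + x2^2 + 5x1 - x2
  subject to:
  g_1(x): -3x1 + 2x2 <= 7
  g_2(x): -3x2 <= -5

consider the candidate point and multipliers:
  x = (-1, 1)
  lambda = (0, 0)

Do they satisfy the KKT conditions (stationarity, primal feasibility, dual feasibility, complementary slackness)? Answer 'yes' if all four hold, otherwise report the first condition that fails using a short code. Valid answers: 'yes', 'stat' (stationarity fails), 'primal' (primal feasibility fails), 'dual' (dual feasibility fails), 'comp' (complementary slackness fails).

Gradient of f: grad f(x) = Q x + c = (0, 0)
Constraint values g_i(x) = a_i^T x - b_i:
  g_1((-1, 1)) = -2
  g_2((-1, 1)) = 2
Stationarity residual: grad f(x) + sum_i lambda_i a_i = (0, 0)
  -> stationarity OK
Primal feasibility (all g_i <= 0): FAILS
Dual feasibility (all lambda_i >= 0): OK
Complementary slackness (lambda_i * g_i(x) = 0 for all i): OK

Verdict: the first failing condition is primal_feasibility -> primal.

primal


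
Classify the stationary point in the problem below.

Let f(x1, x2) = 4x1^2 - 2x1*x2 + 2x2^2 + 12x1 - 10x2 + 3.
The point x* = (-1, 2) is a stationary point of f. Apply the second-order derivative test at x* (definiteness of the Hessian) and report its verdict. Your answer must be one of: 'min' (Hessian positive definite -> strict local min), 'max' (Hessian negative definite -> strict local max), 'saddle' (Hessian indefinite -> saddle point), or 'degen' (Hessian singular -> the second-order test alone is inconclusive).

Compute the Hessian H = grad^2 f:
  H = [[8, -2], [-2, 4]]
Verify stationarity: grad f(x*) = H x* + g = (0, 0).
Eigenvalues of H: 3.1716, 8.8284.
Both eigenvalues > 0, so H is positive definite -> x* is a strict local min.

min


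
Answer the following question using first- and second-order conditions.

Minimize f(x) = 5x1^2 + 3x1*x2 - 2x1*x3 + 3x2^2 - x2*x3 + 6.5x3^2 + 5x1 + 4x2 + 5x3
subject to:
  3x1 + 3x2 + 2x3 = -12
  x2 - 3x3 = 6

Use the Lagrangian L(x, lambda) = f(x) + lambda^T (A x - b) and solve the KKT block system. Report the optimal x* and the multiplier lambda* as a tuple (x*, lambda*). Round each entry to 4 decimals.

Form the Lagrangian:
  L(x, lambda) = (1/2) x^T Q x + c^T x + lambda^T (A x - b)
Stationarity (grad_x L = 0): Q x + c + A^T lambda = 0.
Primal feasibility: A x = b.

This gives the KKT block system:
  [ Q   A^T ] [ x     ]   [-c ]
  [ A    0  ] [ lambda ] = [ b ]

Solving the linear system:
  x*      = (-1.5698, -0.8975, -2.2992)
  lambda* = (2.9306, -4.9969)
  f(x*)   = 21.1072

x* = (-1.5698, -0.8975, -2.2992), lambda* = (2.9306, -4.9969)


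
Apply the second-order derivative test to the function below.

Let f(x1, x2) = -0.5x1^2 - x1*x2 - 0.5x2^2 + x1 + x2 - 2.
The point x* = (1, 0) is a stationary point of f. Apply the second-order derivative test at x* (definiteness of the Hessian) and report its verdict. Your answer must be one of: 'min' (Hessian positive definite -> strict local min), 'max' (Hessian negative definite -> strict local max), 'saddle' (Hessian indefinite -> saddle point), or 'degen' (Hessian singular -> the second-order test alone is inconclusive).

Compute the Hessian H = grad^2 f:
  H = [[-1, -1], [-1, -1]]
Verify stationarity: grad f(x*) = H x* + g = (0, 0).
Eigenvalues of H: -2, 0.
H has a zero eigenvalue (singular; negative semidefinite but not definite), so H is neither positive definite, negative definite, nor indefinite. The second-order test alone is inconclusive -> degen.
(Indeed, f is constant along the null direction of H through x*, so x* is not a strict local extremum.)

degen


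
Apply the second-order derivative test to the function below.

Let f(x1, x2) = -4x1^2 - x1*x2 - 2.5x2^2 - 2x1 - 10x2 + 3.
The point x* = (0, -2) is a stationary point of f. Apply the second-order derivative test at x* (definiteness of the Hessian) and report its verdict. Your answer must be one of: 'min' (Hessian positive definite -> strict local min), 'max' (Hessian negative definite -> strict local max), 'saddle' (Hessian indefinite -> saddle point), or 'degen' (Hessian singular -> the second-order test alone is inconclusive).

Compute the Hessian H = grad^2 f:
  H = [[-8, -1], [-1, -5]]
Verify stationarity: grad f(x*) = H x* + g = (0, 0).
Eigenvalues of H: -8.3028, -4.6972.
Both eigenvalues < 0, so H is negative definite -> x* is a strict local max.

max


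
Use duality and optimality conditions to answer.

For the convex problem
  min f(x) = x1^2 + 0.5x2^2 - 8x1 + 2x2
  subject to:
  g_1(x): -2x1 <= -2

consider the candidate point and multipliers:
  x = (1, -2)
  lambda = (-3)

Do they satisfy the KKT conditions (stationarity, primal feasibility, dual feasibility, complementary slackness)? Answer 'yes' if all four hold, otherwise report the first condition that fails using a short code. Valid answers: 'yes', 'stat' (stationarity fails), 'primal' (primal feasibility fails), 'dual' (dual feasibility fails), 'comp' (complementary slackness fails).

Gradient of f: grad f(x) = Q x + c = (-6, 0)
Constraint values g_i(x) = a_i^T x - b_i:
  g_1((1, -2)) = 0
Stationarity residual: grad f(x) + sum_i lambda_i a_i = (0, 0)
  -> stationarity OK
Primal feasibility (all g_i <= 0): OK
Dual feasibility (all lambda_i >= 0): FAILS
Complementary slackness (lambda_i * g_i(x) = 0 for all i): OK

Verdict: the first failing condition is dual_feasibility -> dual.

dual


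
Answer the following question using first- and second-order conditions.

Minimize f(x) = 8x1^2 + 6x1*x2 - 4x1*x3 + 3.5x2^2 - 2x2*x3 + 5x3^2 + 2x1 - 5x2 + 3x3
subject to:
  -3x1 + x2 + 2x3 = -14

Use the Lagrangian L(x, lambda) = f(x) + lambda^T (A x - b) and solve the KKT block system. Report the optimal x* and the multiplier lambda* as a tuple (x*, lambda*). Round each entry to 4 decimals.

Form the Lagrangian:
  L(x, lambda) = (1/2) x^T Q x + c^T x + lambda^T (A x - b)
Stationarity (grad_x L = 0): Q x + c + A^T lambda = 0.
Primal feasibility: A x = b.

This gives the KKT block system:
  [ Q   A^T ] [ x     ]   [-c ]
  [ A    0  ] [ lambda ] = [ b ]

Solving the linear system:
  x*      = (2.3601, -3.1826, -1.8685)
  lambda* = (9.3802)
  f(x*)   = 73.1755

x* = (2.3601, -3.1826, -1.8685), lambda* = (9.3802)


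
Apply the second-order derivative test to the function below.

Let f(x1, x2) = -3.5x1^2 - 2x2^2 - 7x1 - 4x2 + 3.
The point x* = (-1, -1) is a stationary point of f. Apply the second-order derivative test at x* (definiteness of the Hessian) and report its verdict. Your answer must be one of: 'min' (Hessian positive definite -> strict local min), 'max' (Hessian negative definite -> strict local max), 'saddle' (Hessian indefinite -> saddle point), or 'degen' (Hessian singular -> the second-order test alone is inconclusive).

Compute the Hessian H = grad^2 f:
  H = [[-7, 0], [0, -4]]
Verify stationarity: grad f(x*) = H x* + g = (0, 0).
Eigenvalues of H: -7, -4.
Both eigenvalues < 0, so H is negative definite -> x* is a strict local max.

max


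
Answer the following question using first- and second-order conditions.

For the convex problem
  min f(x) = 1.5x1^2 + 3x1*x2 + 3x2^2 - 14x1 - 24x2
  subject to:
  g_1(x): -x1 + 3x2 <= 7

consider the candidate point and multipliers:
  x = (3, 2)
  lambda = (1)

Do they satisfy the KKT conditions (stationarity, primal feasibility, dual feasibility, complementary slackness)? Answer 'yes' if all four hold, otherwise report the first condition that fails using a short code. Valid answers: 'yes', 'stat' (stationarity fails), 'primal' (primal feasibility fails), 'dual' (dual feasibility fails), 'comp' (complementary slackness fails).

Gradient of f: grad f(x) = Q x + c = (1, -3)
Constraint values g_i(x) = a_i^T x - b_i:
  g_1((3, 2)) = -4
Stationarity residual: grad f(x) + sum_i lambda_i a_i = (0, 0)
  -> stationarity OK
Primal feasibility (all g_i <= 0): OK
Dual feasibility (all lambda_i >= 0): OK
Complementary slackness (lambda_i * g_i(x) = 0 for all i): FAILS

Verdict: the first failing condition is complementary_slackness -> comp.

comp


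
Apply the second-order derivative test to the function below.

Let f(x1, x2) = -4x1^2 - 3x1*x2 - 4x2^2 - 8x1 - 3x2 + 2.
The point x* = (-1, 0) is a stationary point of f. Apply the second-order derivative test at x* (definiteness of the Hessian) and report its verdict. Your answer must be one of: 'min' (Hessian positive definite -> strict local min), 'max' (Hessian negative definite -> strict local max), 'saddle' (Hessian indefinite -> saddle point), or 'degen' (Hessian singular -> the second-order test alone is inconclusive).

Compute the Hessian H = grad^2 f:
  H = [[-8, -3], [-3, -8]]
Verify stationarity: grad f(x*) = H x* + g = (0, 0).
Eigenvalues of H: -11, -5.
Both eigenvalues < 0, so H is negative definite -> x* is a strict local max.

max


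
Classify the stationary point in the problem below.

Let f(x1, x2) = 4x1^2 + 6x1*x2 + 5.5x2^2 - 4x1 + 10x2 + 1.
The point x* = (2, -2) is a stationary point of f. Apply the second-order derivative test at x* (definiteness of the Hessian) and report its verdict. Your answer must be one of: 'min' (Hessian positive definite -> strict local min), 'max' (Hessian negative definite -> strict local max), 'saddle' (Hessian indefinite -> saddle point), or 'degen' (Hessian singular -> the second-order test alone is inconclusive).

Compute the Hessian H = grad^2 f:
  H = [[8, 6], [6, 11]]
Verify stationarity: grad f(x*) = H x* + g = (0, 0).
Eigenvalues of H: 3.3153, 15.6847.
Both eigenvalues > 0, so H is positive definite -> x* is a strict local min.

min


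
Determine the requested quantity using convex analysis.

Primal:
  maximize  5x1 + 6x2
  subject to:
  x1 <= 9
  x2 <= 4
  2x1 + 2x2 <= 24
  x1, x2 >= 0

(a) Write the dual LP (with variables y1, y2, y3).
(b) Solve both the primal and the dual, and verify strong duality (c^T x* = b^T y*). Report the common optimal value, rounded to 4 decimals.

The standard primal-dual pair for 'max c^T x s.t. A x <= b, x >= 0' is:
  Dual:  min b^T y  s.t.  A^T y >= c,  y >= 0.

So the dual LP is:
  minimize  9y1 + 4y2 + 24y3
  subject to:
    y1 + 2y3 >= 5
    y2 + 2y3 >= 6
    y1, y2, y3 >= 0

Solving the primal: x* = (8, 4).
  primal value c^T x* = 64.
Solving the dual: y* = (0, 1, 2.5).
  dual value b^T y* = 64.
Strong duality: c^T x* = b^T y*. Confirmed.

64


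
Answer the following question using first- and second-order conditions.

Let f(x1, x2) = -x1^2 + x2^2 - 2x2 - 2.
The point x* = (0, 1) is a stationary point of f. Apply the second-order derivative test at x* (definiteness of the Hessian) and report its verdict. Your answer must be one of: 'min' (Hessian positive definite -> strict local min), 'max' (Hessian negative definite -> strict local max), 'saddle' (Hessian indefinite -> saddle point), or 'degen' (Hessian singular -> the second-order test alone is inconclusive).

Compute the Hessian H = grad^2 f:
  H = [[-2, 0], [0, 2]]
Verify stationarity: grad f(x*) = H x* + g = (0, 0).
Eigenvalues of H: -2, 2.
Eigenvalues have mixed signs, so H is indefinite -> x* is a saddle point.

saddle


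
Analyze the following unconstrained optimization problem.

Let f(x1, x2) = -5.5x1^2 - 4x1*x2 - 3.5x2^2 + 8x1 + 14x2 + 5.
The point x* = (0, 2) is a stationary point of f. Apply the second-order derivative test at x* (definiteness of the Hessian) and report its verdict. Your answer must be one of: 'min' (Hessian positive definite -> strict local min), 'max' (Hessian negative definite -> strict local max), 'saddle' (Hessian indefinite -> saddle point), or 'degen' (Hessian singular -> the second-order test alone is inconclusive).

Compute the Hessian H = grad^2 f:
  H = [[-11, -4], [-4, -7]]
Verify stationarity: grad f(x*) = H x* + g = (0, 0).
Eigenvalues of H: -13.4721, -4.5279.
Both eigenvalues < 0, so H is negative definite -> x* is a strict local max.

max


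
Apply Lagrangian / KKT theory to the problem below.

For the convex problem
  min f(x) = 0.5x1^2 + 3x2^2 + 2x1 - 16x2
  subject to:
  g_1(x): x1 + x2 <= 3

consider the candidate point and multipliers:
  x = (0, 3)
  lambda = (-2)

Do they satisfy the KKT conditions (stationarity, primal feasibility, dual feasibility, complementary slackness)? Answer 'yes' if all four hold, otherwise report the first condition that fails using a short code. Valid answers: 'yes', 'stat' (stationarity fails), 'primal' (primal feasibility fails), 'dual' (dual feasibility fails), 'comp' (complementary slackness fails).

Gradient of f: grad f(x) = Q x + c = (2, 2)
Constraint values g_i(x) = a_i^T x - b_i:
  g_1((0, 3)) = 0
Stationarity residual: grad f(x) + sum_i lambda_i a_i = (0, 0)
  -> stationarity OK
Primal feasibility (all g_i <= 0): OK
Dual feasibility (all lambda_i >= 0): FAILS
Complementary slackness (lambda_i * g_i(x) = 0 for all i): OK

Verdict: the first failing condition is dual_feasibility -> dual.

dual


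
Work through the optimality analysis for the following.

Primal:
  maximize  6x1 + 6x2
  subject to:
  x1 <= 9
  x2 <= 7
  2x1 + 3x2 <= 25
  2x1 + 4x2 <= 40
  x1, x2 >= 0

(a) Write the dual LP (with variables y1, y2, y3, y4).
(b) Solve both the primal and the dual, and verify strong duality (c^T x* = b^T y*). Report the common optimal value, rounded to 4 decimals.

The standard primal-dual pair for 'max c^T x s.t. A x <= b, x >= 0' is:
  Dual:  min b^T y  s.t.  A^T y >= c,  y >= 0.

So the dual LP is:
  minimize  9y1 + 7y2 + 25y3 + 40y4
  subject to:
    y1 + 2y3 + 2y4 >= 6
    y2 + 3y3 + 4y4 >= 6
    y1, y2, y3, y4 >= 0

Solving the primal: x* = (9, 2.3333).
  primal value c^T x* = 68.
Solving the dual: y* = (2, 0, 2, 0).
  dual value b^T y* = 68.
Strong duality: c^T x* = b^T y*. Confirmed.

68


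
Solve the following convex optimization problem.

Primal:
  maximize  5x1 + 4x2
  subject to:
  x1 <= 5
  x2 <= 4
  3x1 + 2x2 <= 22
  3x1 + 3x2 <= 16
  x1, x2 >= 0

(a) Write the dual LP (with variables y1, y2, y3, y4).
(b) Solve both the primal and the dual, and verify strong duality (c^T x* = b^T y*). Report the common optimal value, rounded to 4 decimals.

The standard primal-dual pair for 'max c^T x s.t. A x <= b, x >= 0' is:
  Dual:  min b^T y  s.t.  A^T y >= c,  y >= 0.

So the dual LP is:
  minimize  5y1 + 4y2 + 22y3 + 16y4
  subject to:
    y1 + 3y3 + 3y4 >= 5
    y2 + 2y3 + 3y4 >= 4
    y1, y2, y3, y4 >= 0

Solving the primal: x* = (5, 0.3333).
  primal value c^T x* = 26.3333.
Solving the dual: y* = (1, 0, 0, 1.3333).
  dual value b^T y* = 26.3333.
Strong duality: c^T x* = b^T y*. Confirmed.

26.3333


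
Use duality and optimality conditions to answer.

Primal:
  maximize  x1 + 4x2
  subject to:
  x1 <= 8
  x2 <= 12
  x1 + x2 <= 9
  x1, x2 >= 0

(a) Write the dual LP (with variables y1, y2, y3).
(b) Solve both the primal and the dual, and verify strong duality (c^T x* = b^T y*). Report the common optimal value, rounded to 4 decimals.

The standard primal-dual pair for 'max c^T x s.t. A x <= b, x >= 0' is:
  Dual:  min b^T y  s.t.  A^T y >= c,  y >= 0.

So the dual LP is:
  minimize  8y1 + 12y2 + 9y3
  subject to:
    y1 + y3 >= 1
    y2 + y3 >= 4
    y1, y2, y3 >= 0

Solving the primal: x* = (0, 9).
  primal value c^T x* = 36.
Solving the dual: y* = (0, 0, 4).
  dual value b^T y* = 36.
Strong duality: c^T x* = b^T y*. Confirmed.

36


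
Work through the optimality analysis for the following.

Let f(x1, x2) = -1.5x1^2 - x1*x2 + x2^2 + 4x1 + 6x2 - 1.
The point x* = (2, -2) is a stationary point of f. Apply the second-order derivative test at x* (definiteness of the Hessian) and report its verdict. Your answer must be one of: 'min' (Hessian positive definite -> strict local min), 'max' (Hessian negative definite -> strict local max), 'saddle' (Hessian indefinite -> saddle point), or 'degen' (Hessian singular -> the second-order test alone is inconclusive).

Compute the Hessian H = grad^2 f:
  H = [[-3, -1], [-1, 2]]
Verify stationarity: grad f(x*) = H x* + g = (0, 0).
Eigenvalues of H: -3.1926, 2.1926.
Eigenvalues have mixed signs, so H is indefinite -> x* is a saddle point.

saddle


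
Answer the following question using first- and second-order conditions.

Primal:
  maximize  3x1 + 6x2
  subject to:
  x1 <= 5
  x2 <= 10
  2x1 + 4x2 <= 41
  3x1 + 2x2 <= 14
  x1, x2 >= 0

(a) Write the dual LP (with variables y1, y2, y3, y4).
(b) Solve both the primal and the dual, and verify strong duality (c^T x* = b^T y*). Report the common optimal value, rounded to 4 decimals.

The standard primal-dual pair for 'max c^T x s.t. A x <= b, x >= 0' is:
  Dual:  min b^T y  s.t.  A^T y >= c,  y >= 0.

So the dual LP is:
  minimize  5y1 + 10y2 + 41y3 + 14y4
  subject to:
    y1 + 2y3 + 3y4 >= 3
    y2 + 4y3 + 2y4 >= 6
    y1, y2, y3, y4 >= 0

Solving the primal: x* = (0, 7).
  primal value c^T x* = 42.
Solving the dual: y* = (0, 0, 0, 3).
  dual value b^T y* = 42.
Strong duality: c^T x* = b^T y*. Confirmed.

42


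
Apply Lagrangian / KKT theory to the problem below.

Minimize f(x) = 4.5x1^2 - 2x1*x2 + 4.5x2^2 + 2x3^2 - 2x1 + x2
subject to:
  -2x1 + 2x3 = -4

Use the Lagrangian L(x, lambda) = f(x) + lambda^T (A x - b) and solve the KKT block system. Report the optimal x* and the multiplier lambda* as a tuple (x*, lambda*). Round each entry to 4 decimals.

Form the Lagrangian:
  L(x, lambda) = (1/2) x^T Q x + c^T x + lambda^T (A x - b)
Stationarity (grad_x L = 0): Q x + c + A^T lambda = 0.
Primal feasibility: A x = b.

This gives the KKT block system:
  [ Q   A^T ] [ x     ]   [-c ]
  [ A    0  ] [ lambda ] = [ b ]

Solving the linear system:
  x*      = (0.7788, 0.0619, -1.2212)
  lambda* = (2.4425)
  f(x*)   = 4.1372

x* = (0.7788, 0.0619, -1.2212), lambda* = (2.4425)


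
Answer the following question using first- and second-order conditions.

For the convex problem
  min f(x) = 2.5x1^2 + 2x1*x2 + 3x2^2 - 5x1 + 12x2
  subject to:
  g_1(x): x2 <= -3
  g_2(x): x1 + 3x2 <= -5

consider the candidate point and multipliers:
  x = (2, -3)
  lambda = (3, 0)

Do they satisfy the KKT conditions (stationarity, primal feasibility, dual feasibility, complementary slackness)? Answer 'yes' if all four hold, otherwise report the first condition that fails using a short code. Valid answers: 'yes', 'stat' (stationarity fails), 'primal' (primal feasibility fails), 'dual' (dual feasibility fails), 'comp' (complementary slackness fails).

Gradient of f: grad f(x) = Q x + c = (-1, -2)
Constraint values g_i(x) = a_i^T x - b_i:
  g_1((2, -3)) = 0
  g_2((2, -3)) = -2
Stationarity residual: grad f(x) + sum_i lambda_i a_i = (-1, 1)
  -> stationarity FAILS
Primal feasibility (all g_i <= 0): OK
Dual feasibility (all lambda_i >= 0): OK
Complementary slackness (lambda_i * g_i(x) = 0 for all i): OK

Verdict: the first failing condition is stationarity -> stat.

stat


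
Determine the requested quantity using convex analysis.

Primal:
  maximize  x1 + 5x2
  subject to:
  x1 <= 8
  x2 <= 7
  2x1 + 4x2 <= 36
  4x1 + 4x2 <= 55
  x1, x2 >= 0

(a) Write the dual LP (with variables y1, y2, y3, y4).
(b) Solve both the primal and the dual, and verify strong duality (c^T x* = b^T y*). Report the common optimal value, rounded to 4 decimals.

The standard primal-dual pair for 'max c^T x s.t. A x <= b, x >= 0' is:
  Dual:  min b^T y  s.t.  A^T y >= c,  y >= 0.

So the dual LP is:
  minimize  8y1 + 7y2 + 36y3 + 55y4
  subject to:
    y1 + 2y3 + 4y4 >= 1
    y2 + 4y3 + 4y4 >= 5
    y1, y2, y3, y4 >= 0

Solving the primal: x* = (4, 7).
  primal value c^T x* = 39.
Solving the dual: y* = (0, 3, 0.5, 0).
  dual value b^T y* = 39.
Strong duality: c^T x* = b^T y*. Confirmed.

39


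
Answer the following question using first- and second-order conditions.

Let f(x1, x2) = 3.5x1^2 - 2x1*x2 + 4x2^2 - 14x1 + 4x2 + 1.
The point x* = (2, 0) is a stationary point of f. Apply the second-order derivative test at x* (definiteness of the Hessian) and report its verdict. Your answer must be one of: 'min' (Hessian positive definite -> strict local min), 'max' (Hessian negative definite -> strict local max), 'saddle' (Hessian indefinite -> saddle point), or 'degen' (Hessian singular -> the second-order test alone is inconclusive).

Compute the Hessian H = grad^2 f:
  H = [[7, -2], [-2, 8]]
Verify stationarity: grad f(x*) = H x* + g = (0, 0).
Eigenvalues of H: 5.4384, 9.5616.
Both eigenvalues > 0, so H is positive definite -> x* is a strict local min.

min


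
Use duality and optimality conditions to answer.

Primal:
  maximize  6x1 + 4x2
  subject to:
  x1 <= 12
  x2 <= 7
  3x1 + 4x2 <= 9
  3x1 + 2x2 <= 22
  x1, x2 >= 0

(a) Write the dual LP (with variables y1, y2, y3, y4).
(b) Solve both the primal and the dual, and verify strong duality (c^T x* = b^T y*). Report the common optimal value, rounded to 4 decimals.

The standard primal-dual pair for 'max c^T x s.t. A x <= b, x >= 0' is:
  Dual:  min b^T y  s.t.  A^T y >= c,  y >= 0.

So the dual LP is:
  minimize  12y1 + 7y2 + 9y3 + 22y4
  subject to:
    y1 + 3y3 + 3y4 >= 6
    y2 + 4y3 + 2y4 >= 4
    y1, y2, y3, y4 >= 0

Solving the primal: x* = (3, 0).
  primal value c^T x* = 18.
Solving the dual: y* = (0, 0, 2, 0).
  dual value b^T y* = 18.
Strong duality: c^T x* = b^T y*. Confirmed.

18


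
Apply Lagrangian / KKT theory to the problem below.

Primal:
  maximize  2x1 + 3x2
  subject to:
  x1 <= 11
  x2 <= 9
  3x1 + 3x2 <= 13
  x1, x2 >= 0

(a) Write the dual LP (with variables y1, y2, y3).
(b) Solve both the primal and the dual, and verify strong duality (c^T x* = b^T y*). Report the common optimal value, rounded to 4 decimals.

The standard primal-dual pair for 'max c^T x s.t. A x <= b, x >= 0' is:
  Dual:  min b^T y  s.t.  A^T y >= c,  y >= 0.

So the dual LP is:
  minimize  11y1 + 9y2 + 13y3
  subject to:
    y1 + 3y3 >= 2
    y2 + 3y3 >= 3
    y1, y2, y3 >= 0

Solving the primal: x* = (0, 4.3333).
  primal value c^T x* = 13.
Solving the dual: y* = (0, 0, 1).
  dual value b^T y* = 13.
Strong duality: c^T x* = b^T y*. Confirmed.

13


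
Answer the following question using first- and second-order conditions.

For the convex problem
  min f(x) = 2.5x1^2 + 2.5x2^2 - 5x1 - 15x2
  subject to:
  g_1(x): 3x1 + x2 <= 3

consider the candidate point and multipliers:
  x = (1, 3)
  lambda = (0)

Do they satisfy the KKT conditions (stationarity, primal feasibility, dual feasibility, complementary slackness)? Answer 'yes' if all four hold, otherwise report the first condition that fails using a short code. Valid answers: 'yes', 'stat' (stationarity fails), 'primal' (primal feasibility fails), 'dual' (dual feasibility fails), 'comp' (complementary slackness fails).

Gradient of f: grad f(x) = Q x + c = (0, 0)
Constraint values g_i(x) = a_i^T x - b_i:
  g_1((1, 3)) = 3
Stationarity residual: grad f(x) + sum_i lambda_i a_i = (0, 0)
  -> stationarity OK
Primal feasibility (all g_i <= 0): FAILS
Dual feasibility (all lambda_i >= 0): OK
Complementary slackness (lambda_i * g_i(x) = 0 for all i): OK

Verdict: the first failing condition is primal_feasibility -> primal.

primal
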